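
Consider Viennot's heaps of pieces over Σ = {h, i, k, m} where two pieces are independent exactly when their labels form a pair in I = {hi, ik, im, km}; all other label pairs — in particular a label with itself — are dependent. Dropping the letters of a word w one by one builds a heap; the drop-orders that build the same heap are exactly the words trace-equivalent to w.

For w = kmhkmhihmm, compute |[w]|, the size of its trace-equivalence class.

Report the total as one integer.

40

#0=k has no predecessor
#1=m has no predecessor
#2=h depends on [0:k, 1:m]
#3=k depends on [2:h]
#4=m depends on [2:h]
#5=h depends on [3:k, 4:m]
#6=i has no predecessor
#7=h depends on [5:h]
#8=m depends on [7:h]
#9=m depends on [8:m]
sources: [0:k, 1:m, 6:i]
N(rest) = Σ N(rest − s) over sources s of rest; N(one piece) = 1:
  size 1 → [6]=1  [9]=1
  size 2 → [6,9]=2  [8,9]=1
  size 3 → [6,8,9]=3  [7,8,9]=1
  size 4 → [5,7,8,9]=1  [6,7,8,9]=4
  size 5 → [3,5,7,8,9]=1  [4,5,7,8,9]=1  [5,6,7,8,9]=5
  size 6 → [3,4,5,7,8,9]=2  [3,5,6,7,8,9]=6  [4,5,6,7,8,9]=6
  size 7 → [2,3,4,5,7,8,9]=2  [3,4,5,6,7,8,9]=14
  size 8 → [0,2,3,4,5,7,8,9]=2  [1,2,3,4,5,7,8,9]=2  [2,3,4,5,6,7,8,9]=16
  first=0(k) contributes 18
  first=1(m) contributes 18
  first=6(i) contributes 4
|[w]| = 40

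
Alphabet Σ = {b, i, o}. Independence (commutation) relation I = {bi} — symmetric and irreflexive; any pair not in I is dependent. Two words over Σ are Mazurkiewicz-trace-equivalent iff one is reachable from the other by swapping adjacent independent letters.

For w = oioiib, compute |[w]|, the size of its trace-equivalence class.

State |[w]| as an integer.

drop 0:o onto floor
drop 1:i onto {0:o}
drop 2:o onto {1:i}
drop 3:i onto {2:o}
drop 4:i onto {3:i}
drop 5:b onto {2:o}
ground layer = {0:o}
drop-orders for the pieces not yet dropped (sum over which currently-grounded one goes next):
  1 to go: {4} 1  {5} 1
  2 to go: {3,4} 1  {4,5} 2
  3 to go: {3,4,5} 3
  4 to go: {2,3,4,5} 3
  if 0:o drops first: 3 orders

3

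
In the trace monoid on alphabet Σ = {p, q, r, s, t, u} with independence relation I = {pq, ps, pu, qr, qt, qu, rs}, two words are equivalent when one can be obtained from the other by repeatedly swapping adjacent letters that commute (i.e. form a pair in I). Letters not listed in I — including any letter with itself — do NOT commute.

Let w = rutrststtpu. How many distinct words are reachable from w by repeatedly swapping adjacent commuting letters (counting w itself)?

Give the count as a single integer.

4

piece 0:r — minimal
piece 1:u rests on {0:r}
piece 2:t rests on {1:u}
piece 3:r rests on {2:t}
piece 4:s rests on {2:t}
piece 5:t rests on {3:r, 4:s}
piece 6:s rests on {5:t}
piece 7:t rests on {6:s}
piece 8:t rests on {7:t}
piece 9:p rests on {8:t}
piece 10:u rests on {8:t}
minimal pieces: {0:r}
ways to finish when only these pieces remain (= sum over removing one remaining piece with nothing left below it):
  1 left: {9}→1  {10}→1
  2 left: {9,10}→2
  3 left: {8,9,10}→2
  4 left: {7,8,9,10}→2
  5 left: {6,7,8,9,10}→2
  6 left: {5,6,7,8,9,10}→2
  7 left: {3,5,6,7,8,9,10}→2  {4,5,6,7,8,9,10}→2
  8 left: {3,4,5,6,7,8,9,10}→4
  9 left: {2,3,4,5,6,7,8,9,10}→4
  placing 0:r first → 4 extensions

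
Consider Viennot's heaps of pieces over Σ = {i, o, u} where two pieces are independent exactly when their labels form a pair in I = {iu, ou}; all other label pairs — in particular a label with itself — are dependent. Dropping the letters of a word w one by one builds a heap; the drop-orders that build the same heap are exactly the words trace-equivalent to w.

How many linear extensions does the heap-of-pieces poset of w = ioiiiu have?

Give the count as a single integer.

6

#0=i has no predecessor
#1=o depends on [0:i]
#2=i depends on [1:o]
#3=i depends on [2:i]
#4=i depends on [3:i]
#5=u has no predecessor
sources: [0:i, 5:u]
N(rest) = Σ N(rest − s) over sources s of rest; N(one piece) = 1:
  size 1 → [4]=1  [5]=1
  size 2 → [3,4]=1  [4,5]=2
  size 3 → [2,3,4]=1  [3,4,5]=3
  size 4 → [1,2,3,4]=1  [2,3,4,5]=4
  first=0(i) contributes 5
  first=5(u) contributes 1
|[w]| = 6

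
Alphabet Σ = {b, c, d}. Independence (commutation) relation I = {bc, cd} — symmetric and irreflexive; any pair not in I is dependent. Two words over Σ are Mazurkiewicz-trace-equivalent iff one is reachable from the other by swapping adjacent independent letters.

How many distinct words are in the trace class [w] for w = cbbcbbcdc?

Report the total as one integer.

126

#0=c has no predecessor
#1=b has no predecessor
#2=b depends on [1:b]
#3=c depends on [0:c]
#4=b depends on [2:b]
#5=b depends on [4:b]
#6=c depends on [3:c]
#7=d depends on [5:b]
#8=c depends on [6:c]
sources: [0:c, 1:b]
N(rest) = Σ N(rest − s) over sources s of rest; N(one piece) = 1:
  size 1 → [7]=1  [8]=1
  size 2 → [5,7]=1  [6,8]=1  [7,8]=2
  size 3 → [3,6,8]=1  [4,5,7]=1  [5,7,8]=3  [6,7,8]=3
  size 4 → [0,3,6,8]=1  [2,4,5,7]=1  [3,6,7,8]=4  [4,5,7,8]=4  [5,6,7,8]=6
  size 5 → [0,3,6,7,8]=5  [1,2,4,5,7]=1  [2,4,5,7,8]=5  [3,5,6,7,8]=10  [4,5,6,7,8]=10
  size 6 → [0,3,5,6,7,8]=15  [1,2,4,5,7,8]=6  [2,4,5,6,7,8]=15  [3,4,5,6,7,8]=20
  size 7 → [0,3,4,5,6,7,8]=35  [1,2,4,5,6,7,8]=21  [2,3,4,5,6,7,8]=35
  first=0(c) contributes 56
  first=1(b) contributes 70
|[w]| = 126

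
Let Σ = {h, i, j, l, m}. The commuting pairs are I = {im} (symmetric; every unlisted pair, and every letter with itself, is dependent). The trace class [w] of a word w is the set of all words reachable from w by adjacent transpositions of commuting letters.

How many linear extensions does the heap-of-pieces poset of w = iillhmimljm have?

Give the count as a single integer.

3

piece 0:i — minimal
piece 1:i rests on {0:i}
piece 2:l rests on {1:i}
piece 3:l rests on {2:l}
piece 4:h rests on {3:l}
piece 5:m rests on {4:h}
piece 6:i rests on {4:h}
piece 7:m rests on {5:m}
piece 8:l rests on {6:i, 7:m}
piece 9:j rests on {8:l}
piece 10:m rests on {9:j}
minimal pieces: {0:i}
ways to finish when only these pieces remain (= sum over removing one remaining piece with nothing left below it):
  1 left: {10}→1
  2 left: {9,10}→1
  3 left: {8,9,10}→1
  4 left: {6,8,9,10}→1  {7,8,9,10}→1
  5 left: {5,7,8,9,10}→1  {6,7,8,9,10}→2
  6 left: {5,6,7,8,9,10}→3
  7 left: {4,5,6,7,8,9,10}→3
  8 left: {3,4,5,6,7,8,9,10}→3
  9 left: {2,3,4,5,6,7,8,9,10}→3
  placing 0:i first → 3 extensions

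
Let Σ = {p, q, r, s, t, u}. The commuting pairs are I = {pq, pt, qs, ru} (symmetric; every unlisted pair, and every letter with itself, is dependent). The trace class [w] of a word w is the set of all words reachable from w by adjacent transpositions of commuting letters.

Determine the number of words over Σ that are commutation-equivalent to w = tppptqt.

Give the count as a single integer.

35

0(t) covers ∅
1(p) covers ∅
2(p) covers 1:p
3(p) covers 2:p
4(t) covers 0:t
5(q) covers 4:t
6(t) covers 5:q
floor of heap: 0:t, 1:p
completions by unplaced set U, small U first (add the entries for U minus each lowest piece of U):
  |U|=1: {3}:1  {6}:1
  |U|=2: {2,3}:1  {3,6}:2  {5,6}:1
  |U|=3: {1,2,3}:1  {2,3,6}:3  {3,5,6}:3  {4,5,6}:1
  |U|=4: {0,4,5,6}:1  {1,2,3,6}:4  {2,3,5,6}:6  {3,4,5,6}:4
  |U|=5: {0,3,4,5,6}:5  {1,2,3,5,6}:10  {2,3,4,5,6}:10
  start at 0(t): 20
  start at 1(p): 15
sum over floor = 35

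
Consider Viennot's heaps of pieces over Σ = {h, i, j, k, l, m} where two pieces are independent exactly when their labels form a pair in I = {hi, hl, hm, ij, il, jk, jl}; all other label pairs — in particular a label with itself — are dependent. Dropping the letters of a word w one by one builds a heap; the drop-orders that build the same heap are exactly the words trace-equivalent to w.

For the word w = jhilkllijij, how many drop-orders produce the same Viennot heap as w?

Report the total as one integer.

#0=j has no predecessor
#1=h depends on [0:j]
#2=i has no predecessor
#3=l has no predecessor
#4=k depends on [1:h, 2:i, 3:l]
#5=l depends on [4:k]
#6=l depends on [5:l]
#7=i depends on [4:k]
#8=j depends on [1:h]
#9=i depends on [7:i]
#10=j depends on [8:j]
sources: [0:j, 2:i, 3:l]
N(rest) = Σ N(rest − s) over sources s of rest; N(one piece) = 1:
  size 1 → [6]=1  [9]=1  [10]=1
  size 2 → [5,6]=1  [6,9]=2  [6,10]=2  [7,9]=1  [8,10]=1  [9,10]=2
  size 3 → [5,6,9]=3  [5,6,10]=3  [6,7,9]=3  [6,8,10]=3  [6,9,10]=6  [7,9,10]=3  [8,9,10]=3
  size 4 → [5,6,7,9]=6  [5,6,8,10]=6  [5,6,9,10]=12  [6,7,9,10]=12  [6,8,9,10]=12  [7,8,9,10]=6
  size 5 → [4,5,6,7,9]=6  [5,6,7,9,10]=30  [5,6,8,9,10]=30  [6,7,8,9,10]=30
  size 6 → [2,4,5,6,7,9]=6  [3,4,5,6,7,9]=6  [4,5,6,7,9,10]=36  [5,6,7,8,9,10]=90
  size 7 → [2,3,4,5,6,7,9]=12  [2,4,5,6,7,9,10]=42  [3,4,5,6,7,9,10]=42  [4,5,6,7,8,9,10]=126
  size 8 → [1,4,5,6,7,8,9,10]=126  [2,3,4,5,6,7,9,10]=96  [2,4,5,6,7,8,9,10]=168  [3,4,5,6,7,8,9,10]=168
  size 9 → [0,1,4,5,6,7,8,9,10]=126  [1,2,4,5,6,7,8,9,10]=294  [1,3,4,5,6,7,8,9,10]=294  [2,3,4,5,6,7,8,9,10]=432
  first=0(j) contributes 1020
  first=2(i) contributes 420
  first=3(l) contributes 420
|[w]| = 1860

1860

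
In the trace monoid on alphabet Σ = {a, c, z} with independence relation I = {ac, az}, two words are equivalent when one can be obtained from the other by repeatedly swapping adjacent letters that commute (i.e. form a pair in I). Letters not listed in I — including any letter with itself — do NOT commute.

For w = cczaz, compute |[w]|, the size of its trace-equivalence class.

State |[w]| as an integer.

5

0(c) covers ∅
1(c) covers 0:c
2(z) covers 1:c
3(a) covers ∅
4(z) covers 2:z
floor of heap: 0:c, 3:a
completions by unplaced set U, small U first (add the entries for U minus each lowest piece of U):
  |U|=1: {3}:1  {4}:1
  |U|=2: {2,4}:1  {3,4}:2
  |U|=3: {1,2,4}:1  {2,3,4}:3
  start at 0(c): 4
  start at 3(a): 1
sum over floor = 5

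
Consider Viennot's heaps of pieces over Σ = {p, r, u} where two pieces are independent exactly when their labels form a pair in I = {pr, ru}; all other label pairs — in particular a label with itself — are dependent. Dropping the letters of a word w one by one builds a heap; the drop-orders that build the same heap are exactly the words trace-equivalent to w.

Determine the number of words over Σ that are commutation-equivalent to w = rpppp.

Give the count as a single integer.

5

#0=r has no predecessor
#1=p has no predecessor
#2=p depends on [1:p]
#3=p depends on [2:p]
#4=p depends on [3:p]
sources: [0:r, 1:p]
N(rest) = Σ N(rest − s) over sources s of rest; N(one piece) = 1:
  size 1 → [0]=1  [4]=1
  size 2 → [0,4]=2  [3,4]=1
  size 3 → [0,3,4]=3  [2,3,4]=1
  first=0(r) contributes 1
  first=1(p) contributes 4
|[w]| = 5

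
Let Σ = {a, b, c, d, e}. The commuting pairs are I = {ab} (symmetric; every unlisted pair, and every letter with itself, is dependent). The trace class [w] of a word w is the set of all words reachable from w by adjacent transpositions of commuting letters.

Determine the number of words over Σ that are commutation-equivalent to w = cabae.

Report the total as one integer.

piece 0:c — minimal
piece 1:a rests on {0:c}
piece 2:b rests on {0:c}
piece 3:a rests on {1:a}
piece 4:e rests on {2:b, 3:a}
minimal pieces: {0:c}
ways to finish when only these pieces remain (= sum over removing one remaining piece with nothing left below it):
  1 left: {4}→1
  2 left: {2,4}→1  {3,4}→1
  3 left: {1,3,4}→1  {2,3,4}→2
  placing 0:c first → 3 extensions

3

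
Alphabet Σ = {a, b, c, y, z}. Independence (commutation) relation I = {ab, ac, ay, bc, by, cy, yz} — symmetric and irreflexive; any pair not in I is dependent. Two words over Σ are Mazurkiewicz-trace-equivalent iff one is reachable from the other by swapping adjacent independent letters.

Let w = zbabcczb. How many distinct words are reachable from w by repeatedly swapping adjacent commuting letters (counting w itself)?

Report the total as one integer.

piece 0:z — minimal
piece 1:b rests on {0:z}
piece 2:a rests on {0:z}
piece 3:b rests on {1:b}
piece 4:c rests on {0:z}
piece 5:c rests on {4:c}
piece 6:z rests on {2:a, 3:b, 5:c}
piece 7:b rests on {6:z}
minimal pieces: {0:z}
ways to finish when only these pieces remain (= sum over removing one remaining piece with nothing left below it):
  1 left: {7}→1
  2 left: {6,7}→1
  3 left: {2,6,7}→1  {3,6,7}→1  {5,6,7}→1
  4 left: {1,3,6,7}→1  {2,3,6,7}→2  {2,5,6,7}→2  {3,5,6,7}→2  {4,5,6,7}→1
  5 left: {1,2,3,6,7}→3  {1,3,5,6,7}→3  {2,3,5,6,7}→6  {2,4,5,6,7}→3  {3,4,5,6,7}→3
  6 left: {1,2,3,5,6,7}→12  {1,3,4,5,6,7}→6  {2,3,4,5,6,7}→12
  placing 0:z first → 30 extensions

30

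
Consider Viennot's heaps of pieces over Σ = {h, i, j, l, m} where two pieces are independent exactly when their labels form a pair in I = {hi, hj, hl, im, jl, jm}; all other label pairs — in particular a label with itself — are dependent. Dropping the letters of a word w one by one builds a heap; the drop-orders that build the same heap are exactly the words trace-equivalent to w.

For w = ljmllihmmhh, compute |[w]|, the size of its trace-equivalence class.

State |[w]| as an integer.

drop 0:l onto floor
drop 1:j onto floor
drop 2:m onto {0:l}
drop 3:l onto {2:m}
drop 4:l onto {3:l}
drop 5:i onto {1:j, 4:l}
drop 6:h onto {2:m}
drop 7:m onto {4:l, 6:h}
drop 8:m onto {7:m}
drop 9:h onto {8:m}
drop 10:h onto {9:h}
ground layer = {0:l, 1:j}
drop-orders for the pieces not yet dropped (sum over which currently-grounded one goes next):
  1 to go: {5} 1  {10} 1
  2 to go: {1,5} 1  {5,10} 2  {9,10} 1
  3 to go: {1,5,10} 3  {5,9,10} 3  {8,9,10} 1
  4 to go: {1,5,9,10} 6  {5,8,9,10} 4  {7,8,9,10} 1
  5 to go: {1,5,8,9,10} 10  {5,7,8,9,10} 5  {6,7,8,9,10} 1
  6 to go: {1,5,7,8,9,10} 15  {4,5,7,8,9,10} 5  {5,6,7,8,9,10} 6
  7 to go: {1,4,5,7,8,9,10} 20  {1,5,6,7,8,9,10} 21  {3,4,5,7,8,9,10} 5  {4,5,6,7,8,9,10} 11
  8 to go: {1,3,4,5,7,8,9,10} 25  {1,4,5,6,7,8,9,10} 52  {3,4,5,6,7,8,9,10} 16
  9 to go: {1,3,4,5,6,7,8,9,10} 93  {2,3,4,5,6,7,8,9,10} 16
  if 0:l drops first: 109 orders
  if 1:j drops first: 16 orders
heap linearizations: 125

125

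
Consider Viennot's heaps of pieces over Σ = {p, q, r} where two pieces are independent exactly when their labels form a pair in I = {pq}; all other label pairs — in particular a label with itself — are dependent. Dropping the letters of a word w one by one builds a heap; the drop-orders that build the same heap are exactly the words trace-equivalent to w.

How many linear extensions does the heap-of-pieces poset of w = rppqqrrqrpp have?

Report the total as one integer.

6

#0=r has no predecessor
#1=p depends on [0:r]
#2=p depends on [1:p]
#3=q depends on [0:r]
#4=q depends on [3:q]
#5=r depends on [2:p, 4:q]
#6=r depends on [5:r]
#7=q depends on [6:r]
#8=r depends on [7:q]
#9=p depends on [8:r]
#10=p depends on [9:p]
sources: [0:r]
N(rest) = Σ N(rest − s) over sources s of rest; N(one piece) = 1:
  size 1 → [10]=1
  size 2 → [9,10]=1
  size 3 → [8,9,10]=1
  size 4 → [7,8,9,10]=1
  size 5 → [6,7,8,9,10]=1
  size 6 → [5,6,7,8,9,10]=1
  size 7 → [2,5,6,7,8,9,10]=1  [4,5,6,7,8,9,10]=1
  size 8 → [1,2,5,6,7,8,9,10]=1  [2,4,5,6,7,8,9,10]=2  [3,4,5,6,7,8,9,10]=1
  size 9 → [1,2,4,5,6,7,8,9,10]=3  [2,3,4,5,6,7,8,9,10]=3
  first=0(r) contributes 6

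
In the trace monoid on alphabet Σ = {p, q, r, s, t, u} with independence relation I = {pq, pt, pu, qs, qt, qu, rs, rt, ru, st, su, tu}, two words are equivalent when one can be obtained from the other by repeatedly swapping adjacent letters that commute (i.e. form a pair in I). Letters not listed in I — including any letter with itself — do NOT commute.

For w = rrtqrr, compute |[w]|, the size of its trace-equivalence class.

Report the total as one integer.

#0=r has no predecessor
#1=r depends on [0:r]
#2=t has no predecessor
#3=q depends on [1:r]
#4=r depends on [3:q]
#5=r depends on [4:r]
sources: [0:r, 2:t]
N(rest) = Σ N(rest − s) over sources s of rest; N(one piece) = 1:
  size 1 → [2]=1  [5]=1
  size 2 → [2,5]=2  [4,5]=1
  size 3 → [2,4,5]=3  [3,4,5]=1
  size 4 → [1,3,4,5]=1  [2,3,4,5]=4
  first=0(r) contributes 5
  first=2(t) contributes 1
|[w]| = 6

6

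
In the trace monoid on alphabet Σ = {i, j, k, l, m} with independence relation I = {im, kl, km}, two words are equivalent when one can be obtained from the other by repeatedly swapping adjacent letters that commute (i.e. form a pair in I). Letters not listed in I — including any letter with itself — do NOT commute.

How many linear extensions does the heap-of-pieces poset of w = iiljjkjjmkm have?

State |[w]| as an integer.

3

#0=i has no predecessor
#1=i depends on [0:i]
#2=l depends on [1:i]
#3=j depends on [2:l]
#4=j depends on [3:j]
#5=k depends on [4:j]
#6=j depends on [5:k]
#7=j depends on [6:j]
#8=m depends on [7:j]
#9=k depends on [7:j]
#10=m depends on [8:m]
sources: [0:i]
N(rest) = Σ N(rest − s) over sources s of rest; N(one piece) = 1:
  size 1 → [9]=1  [10]=1
  size 2 → [8,10]=1  [9,10]=2
  size 3 → [8,9,10]=3
  size 4 → [7,8,9,10]=3
  size 5 → [6,7,8,9,10]=3
  size 6 → [5,6,7,8,9,10]=3
  size 7 → [4,5,6,7,8,9,10]=3
  size 8 → [3,4,5,6,7,8,9,10]=3
  size 9 → [2,3,4,5,6,7,8,9,10]=3
  first=0(i) contributes 3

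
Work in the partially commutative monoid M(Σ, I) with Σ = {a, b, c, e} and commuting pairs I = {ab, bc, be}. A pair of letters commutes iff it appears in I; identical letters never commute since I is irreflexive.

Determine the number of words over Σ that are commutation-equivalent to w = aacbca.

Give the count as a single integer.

6

piece 0:a — minimal
piece 1:a rests on {0:a}
piece 2:c rests on {1:a}
piece 3:b — minimal
piece 4:c rests on {2:c}
piece 5:a rests on {4:c}
minimal pieces: {0:a, 3:b}
ways to finish when only these pieces remain (= sum over removing one remaining piece with nothing left below it):
  1 left: {3}→1  {5}→1
  2 left: {3,5}→2  {4,5}→1
  3 left: {2,4,5}→1  {3,4,5}→3
  4 left: {1,2,4,5}→1  {2,3,4,5}→4
  placing 0:a first → 5 extensions
  placing 3:b first → 1 extensions
total linear extensions = 6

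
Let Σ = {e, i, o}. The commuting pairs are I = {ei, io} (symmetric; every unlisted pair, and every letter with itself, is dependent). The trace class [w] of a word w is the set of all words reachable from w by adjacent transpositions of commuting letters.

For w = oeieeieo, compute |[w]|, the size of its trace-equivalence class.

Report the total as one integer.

0(o) covers ∅
1(e) covers 0:o
2(i) covers ∅
3(e) covers 1:e
4(e) covers 3:e
5(i) covers 2:i
6(e) covers 4:e
7(o) covers 6:e
floor of heap: 0:o, 2:i
completions by unplaced set U, small U first (add the entries for U minus each lowest piece of U):
  |U|=1: {5}:1  {7}:1
  |U|=2: {2,5}:1  {5,7}:2  {6,7}:1
  |U|=3: {2,5,7}:3  {4,6,7}:1  {5,6,7}:3
  |U|=4: {2,5,6,7}:6  {3,4,6,7}:1  {4,5,6,7}:4
  |U|=5: {1,3,4,6,7}:1  {2,4,5,6,7}:10  {3,4,5,6,7}:5
  |U|=6: {0,1,3,4,6,7}:1  {1,3,4,5,6,7}:6  {2,3,4,5,6,7}:15
  start at 0(o): 21
  start at 2(i): 7
sum over floor = 28

28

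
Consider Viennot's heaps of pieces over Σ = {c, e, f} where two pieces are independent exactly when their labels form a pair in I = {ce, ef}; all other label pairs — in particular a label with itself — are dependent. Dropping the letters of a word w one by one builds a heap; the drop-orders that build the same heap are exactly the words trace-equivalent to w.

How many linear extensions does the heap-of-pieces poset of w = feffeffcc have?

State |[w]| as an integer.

0(f) covers ∅
1(e) covers ∅
2(f) covers 0:f
3(f) covers 2:f
4(e) covers 1:e
5(f) covers 3:f
6(f) covers 5:f
7(c) covers 6:f
8(c) covers 7:c
floor of heap: 0:f, 1:e
completions by unplaced set U, small U first (add the entries for U minus each lowest piece of U):
  |U|=1: {4}:1  {8}:1
  |U|=2: {1,4}:1  {4,8}:2  {7,8}:1
  |U|=3: {1,4,8}:3  {4,7,8}:3  {6,7,8}:1
  |U|=4: {1,4,7,8}:6  {4,6,7,8}:4  {5,6,7,8}:1
  |U|=5: {1,4,6,7,8}:10  {3,5,6,7,8}:1  {4,5,6,7,8}:5
  |U|=6: {1,4,5,6,7,8}:15  {2,3,5,6,7,8}:1  {3,4,5,6,7,8}:6
  |U|=7: {0,2,3,5,6,7,8}:1  {1,3,4,5,6,7,8}:21  {2,3,4,5,6,7,8}:7
  start at 0(f): 28
  start at 1(e): 8
sum over floor = 36

36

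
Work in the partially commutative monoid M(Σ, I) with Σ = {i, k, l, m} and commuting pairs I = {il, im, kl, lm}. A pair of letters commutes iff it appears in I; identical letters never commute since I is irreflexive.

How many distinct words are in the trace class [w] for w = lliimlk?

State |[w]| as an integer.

105

piece 0:l — minimal
piece 1:l rests on {0:l}
piece 2:i — minimal
piece 3:i rests on {2:i}
piece 4:m — minimal
piece 5:l rests on {1:l}
piece 6:k rests on {3:i, 4:m}
minimal pieces: {0:l, 2:i, 4:m}
ways to finish when only these pieces remain (= sum over removing one remaining piece with nothing left below it):
  1 left: {5}→1  {6}→1
  2 left: {1,5}→1  {3,6}→1  {4,6}→1  {5,6}→2
  3 left: {0,1,5}→1  {1,5,6}→3  {2,3,6}→1  {3,4,6}→2  {3,5,6}→3  {4,5,6}→3
  4 left: {0,1,5,6}→4  {1,3,5,6}→6  {1,4,5,6}→6  {2,3,4,6}→3  {2,3,5,6}→4  {3,4,5,6}→8
  5 left: {0,1,3,5,6}→10  {0,1,4,5,6}→10  {1,2,3,5,6}→10  {1,3,4,5,6}→20  {2,3,4,5,6}→15
  placing 0:l first → 45 extensions
  placing 2:i first → 40 extensions
  placing 4:m first → 20 extensions
total linear extensions = 105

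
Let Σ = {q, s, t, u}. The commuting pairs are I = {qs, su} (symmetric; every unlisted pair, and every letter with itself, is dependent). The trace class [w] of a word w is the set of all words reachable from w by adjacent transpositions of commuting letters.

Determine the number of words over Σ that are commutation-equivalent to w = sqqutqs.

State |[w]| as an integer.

drop 0:s onto floor
drop 1:q onto floor
drop 2:q onto {1:q}
drop 3:u onto {2:q}
drop 4:t onto {0:s, 3:u}
drop 5:q onto {4:t}
drop 6:s onto {4:t}
ground layer = {0:s, 1:q}
drop-orders for the pieces not yet dropped (sum over which currently-grounded one goes next):
  1 to go: {5} 1  {6} 1
  2 to go: {5,6} 2
  3 to go: {4,5,6} 2
  4 to go: {0,4,5,6} 2  {3,4,5,6} 2
  5 to go: {0,3,4,5,6} 4  {2,3,4,5,6} 2
  if 0:s drops first: 2 orders
  if 1:q drops first: 6 orders
heap linearizations: 8

8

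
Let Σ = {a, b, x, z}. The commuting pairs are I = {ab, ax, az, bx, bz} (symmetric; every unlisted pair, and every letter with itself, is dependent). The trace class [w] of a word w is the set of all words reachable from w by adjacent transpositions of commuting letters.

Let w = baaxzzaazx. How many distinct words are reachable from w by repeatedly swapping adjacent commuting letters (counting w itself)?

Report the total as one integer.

#0=b has no predecessor
#1=a has no predecessor
#2=a depends on [1:a]
#3=x has no predecessor
#4=z depends on [3:x]
#5=z depends on [4:z]
#6=a depends on [2:a]
#7=a depends on [6:a]
#8=z depends on [5:z]
#9=x depends on [8:z]
sources: [0:b, 1:a, 3:x]
N(rest) = Σ N(rest − s) over sources s of rest; N(one piece) = 1:
  size 1 → [0]=1  [7]=1  [9]=1
  size 2 → [0,7]=2  [0,9]=2  [6,7]=1  [7,9]=2  [8,9]=1
  size 3 → [0,6,7]=3  [0,7,9]=6  [0,8,9]=3  [2,6,7]=1  [5,8,9]=1  [6,7,9]=3  [7,8,9]=3
  size 4 → [0,2,6,7]=4  [0,5,8,9]=4  [0,6,7,9]=12  [0,7,8,9]=12  [1,2,6,7]=1  [2,6,7,9]=4  [4,5,8,9]=1  [5,7,8,9]=4  [6,7,8,9]=6
  size 5 → [0,1,2,6,7]=5  [0,2,6,7,9]=20  [0,4,5,8,9]=5  [0,5,7,8,9]=20  [0,6,7,8,9]=30  [1,2,6,7,9]=5  [2,6,7,8,9]=10  [3,4,5,8,9]=1  [4,5,7,8,9]=5  [5,6,7,8,9]=10
  size 6 → [0,1,2,6,7,9]=30  [0,2,6,7,8,9]=60  [0,3,4,5,8,9]=6  [0,4,5,7,8,9]=30  [0,5,6,7,8,9]=60  [1,2,6,7,8,9]=15  [2,5,6,7,8,9]=20  [3,4,5,7,8,9]=6  [4,5,6,7,8,9]=15
  size 7 → [0,1,2,6,7,8,9]=105  [0,2,5,6,7,8,9]=140  [0,3,4,5,7,8,9]=42  [0,4,5,6,7,8,9]=105  [1,2,5,6,7,8,9]=35  [2,4,5,6,7,8,9]=35  [3,4,5,6,7,8,9]=21
  size 8 → [0,1,2,5,6,7,8,9]=280  [0,2,4,5,6,7,8,9]=280  [0,3,4,5,6,7,8,9]=168  [1,2,4,5,6,7,8,9]=70  [2,3,4,5,6,7,8,9]=56
  first=0(b) contributes 126
  first=1(a) contributes 504
  first=3(x) contributes 630
|[w]| = 1260

1260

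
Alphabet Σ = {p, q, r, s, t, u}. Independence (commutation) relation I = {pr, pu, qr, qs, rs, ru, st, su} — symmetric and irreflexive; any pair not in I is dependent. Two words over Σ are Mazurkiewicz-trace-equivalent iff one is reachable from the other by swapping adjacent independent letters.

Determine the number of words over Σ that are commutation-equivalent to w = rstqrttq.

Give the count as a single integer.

16

drop 0:r onto floor
drop 1:s onto floor
drop 2:t onto {0:r}
drop 3:q onto {2:t}
drop 4:r onto {2:t}
drop 5:t onto {3:q, 4:r}
drop 6:t onto {5:t}
drop 7:q onto {6:t}
ground layer = {0:r, 1:s}
drop-orders for the pieces not yet dropped (sum over which currently-grounded one goes next):
  1 to go: {1} 1  {7} 1
  2 to go: {1,7} 2  {6,7} 1
  3 to go: {1,6,7} 3  {5,6,7} 1
  4 to go: {1,5,6,7} 4  {3,5,6,7} 1  {4,5,6,7} 1
  5 to go: {1,3,5,6,7} 5  {1,4,5,6,7} 5  {3,4,5,6,7} 2
  6 to go: {1,3,4,5,6,7} 12  {2,3,4,5,6,7} 2
  if 0:r drops first: 14 orders
  if 1:s drops first: 2 orders
heap linearizations: 16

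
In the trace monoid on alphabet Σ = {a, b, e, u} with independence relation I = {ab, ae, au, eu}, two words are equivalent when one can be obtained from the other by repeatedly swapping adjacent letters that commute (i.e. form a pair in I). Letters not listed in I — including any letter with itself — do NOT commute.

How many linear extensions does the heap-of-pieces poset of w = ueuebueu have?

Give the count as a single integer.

18

drop 0:u onto floor
drop 1:e onto floor
drop 2:u onto {0:u}
drop 3:e onto {1:e}
drop 4:b onto {2:u, 3:e}
drop 5:u onto {4:b}
drop 6:e onto {4:b}
drop 7:u onto {5:u}
ground layer = {0:u, 1:e}
drop-orders for the pieces not yet dropped (sum over which currently-grounded one goes next):
  1 to go: {6} 1  {7} 1
  2 to go: {5,7} 1  {6,7} 2
  3 to go: {5,6,7} 3
  4 to go: {4,5,6,7} 3
  5 to go: {2,4,5,6,7} 3  {3,4,5,6,7} 3
  6 to go: {0,2,4,5,6,7} 3  {1,3,4,5,6,7} 3  {2,3,4,5,6,7} 6
  if 0:u drops first: 9 orders
  if 1:e drops first: 9 orders
heap linearizations: 18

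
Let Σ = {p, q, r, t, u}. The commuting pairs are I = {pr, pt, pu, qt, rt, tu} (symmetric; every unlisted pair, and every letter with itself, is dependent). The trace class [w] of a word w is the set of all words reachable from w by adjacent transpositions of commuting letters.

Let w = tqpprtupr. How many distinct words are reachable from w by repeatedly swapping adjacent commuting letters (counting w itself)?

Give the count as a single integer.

piece 0:t — minimal
piece 1:q — minimal
piece 2:p rests on {1:q}
piece 3:p rests on {2:p}
piece 4:r rests on {1:q}
piece 5:t rests on {0:t}
piece 6:u rests on {4:r}
piece 7:p rests on {3:p}
piece 8:r rests on {6:u}
minimal pieces: {0:t, 1:q}
ways to finish when only these pieces remain (= sum over removing one remaining piece with nothing left below it):
  1 left: {5}→1  {7}→1  {8}→1
  2 left: {0,5}→1  {3,7}→1  {5,7}→2  {5,8}→2  {6,8}→1  {7,8}→2
  3 left: {0,5,7}→3  {0,5,8}→3  {2,3,7}→1  {3,5,7}→3  {3,7,8}→3  {4,6,8}→1  {5,6,8}→3  {5,7,8}→6  {6,7,8}→3
  4 left: {0,3,5,7}→6  {0,5,6,8}→6  {0,5,7,8}→12  {2,3,5,7}→4  {2,3,7,8}→4  {3,5,7,8}→12  {3,6,7,8}→6  {4,5,6,8}→4  {4,6,7,8}→4  {5,6,7,8}→12
  5 left: {0,2,3,5,7}→10  {0,3,5,7,8}→30  {0,4,5,6,8}→10  {0,5,6,7,8}→30  {2,3,5,7,8}→20  {2,3,6,7,8}→10  {3,4,6,7,8}→10  {3,5,6,7,8}→30  {4,5,6,7,8}→20
  6 left: {0,2,3,5,7,8}→60  {0,3,5,6,7,8}→90  {0,4,5,6,7,8}→60  {2,3,4,6,7,8}→20  {2,3,5,6,7,8}→60  {3,4,5,6,7,8}→60
  7 left: {0,2,3,5,6,7,8}→210  {0,3,4,5,6,7,8}→210  {1,2,3,4,6,7,8}→20  {2,3,4,5,6,7,8}→140
  placing 0:t first → 160 extensions
  placing 1:q first → 560 extensions
total linear extensions = 720

720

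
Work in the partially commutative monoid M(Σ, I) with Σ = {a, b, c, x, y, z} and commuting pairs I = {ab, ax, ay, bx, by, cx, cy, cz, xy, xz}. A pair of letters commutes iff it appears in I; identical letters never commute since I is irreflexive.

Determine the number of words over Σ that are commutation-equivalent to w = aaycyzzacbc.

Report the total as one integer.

22

#0=a has no predecessor
#1=a depends on [0:a]
#2=y has no predecessor
#3=c depends on [1:a]
#4=y depends on [2:y]
#5=z depends on [1:a, 4:y]
#6=z depends on [5:z]
#7=a depends on [3:c, 6:z]
#8=c depends on [7:a]
#9=b depends on [8:c]
#10=c depends on [9:b]
sources: [0:a, 2:y]
N(rest) = Σ N(rest − s) over sources s of rest; N(one piece) = 1:
  size 1 → [10]=1
  size 2 → [9,10]=1
  size 3 → [8,9,10]=1
  size 4 → [7,8,9,10]=1
  size 5 → [3,7,8,9,10]=1  [6,7,8,9,10]=1
  size 6 → [3,6,7,8,9,10]=2  [5,6,7,8,9,10]=1
  size 7 → [3,5,6,7,8,9,10]=3  [4,5,6,7,8,9,10]=1
  size 8 → [1,3,5,6,7,8,9,10]=3  [2,4,5,6,7,8,9,10]=1  [3,4,5,6,7,8,9,10]=4
  size 9 → [0,1,3,5,6,7,8,9,10]=3  [1,3,4,5,6,7,8,9,10]=7  [2,3,4,5,6,7,8,9,10]=5
  first=0(a) contributes 12
  first=2(y) contributes 10
|[w]| = 22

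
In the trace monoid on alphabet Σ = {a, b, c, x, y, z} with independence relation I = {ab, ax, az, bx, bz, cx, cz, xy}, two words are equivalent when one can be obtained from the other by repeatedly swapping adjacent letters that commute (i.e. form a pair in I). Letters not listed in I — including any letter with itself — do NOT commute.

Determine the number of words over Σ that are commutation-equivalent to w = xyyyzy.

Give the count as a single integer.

4

drop 0:x onto floor
drop 1:y onto floor
drop 2:y onto {1:y}
drop 3:y onto {2:y}
drop 4:z onto {0:x, 3:y}
drop 5:y onto {4:z}
ground layer = {0:x, 1:y}
drop-orders for the pieces not yet dropped (sum over which currently-grounded one goes next):
  1 to go: {5} 1
  2 to go: {4,5} 1
  3 to go: {0,4,5} 1  {3,4,5} 1
  4 to go: {0,3,4,5} 2  {2,3,4,5} 1
  if 0:x drops first: 1 orders
  if 1:y drops first: 3 orders
heap linearizations: 4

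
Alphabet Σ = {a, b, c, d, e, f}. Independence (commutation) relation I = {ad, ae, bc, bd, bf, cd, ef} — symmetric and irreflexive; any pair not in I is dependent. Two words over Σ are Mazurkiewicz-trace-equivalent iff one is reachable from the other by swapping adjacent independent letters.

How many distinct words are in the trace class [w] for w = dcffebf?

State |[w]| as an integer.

#0=d has no predecessor
#1=c has no predecessor
#2=f depends on [0:d, 1:c]
#3=f depends on [2:f]
#4=e depends on [0:d, 1:c]
#5=b depends on [4:e]
#6=f depends on [3:f]
sources: [0:d, 1:c]
N(rest) = Σ N(rest − s) over sources s of rest; N(one piece) = 1:
  size 1 → [5]=1  [6]=1
  size 2 → [3,6]=1  [4,5]=1  [5,6]=2
  size 3 → [2,3,6]=1  [3,5,6]=3  [4,5,6]=3
  size 4 → [2,3,5,6]=4  [3,4,5,6]=6
  size 5 → [2,3,4,5,6]=10
  first=0(d) contributes 10
  first=1(c) contributes 10
|[w]| = 20

20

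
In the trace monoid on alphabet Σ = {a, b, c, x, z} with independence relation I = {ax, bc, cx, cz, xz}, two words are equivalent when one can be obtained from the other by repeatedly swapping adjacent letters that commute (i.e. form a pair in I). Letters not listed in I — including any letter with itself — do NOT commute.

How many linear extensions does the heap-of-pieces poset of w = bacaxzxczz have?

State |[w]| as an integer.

144

#0=b has no predecessor
#1=a depends on [0:b]
#2=c depends on [1:a]
#3=a depends on [2:c]
#4=x depends on [0:b]
#5=z depends on [3:a]
#6=x depends on [4:x]
#7=c depends on [3:a]
#8=z depends on [5:z]
#9=z depends on [8:z]
sources: [0:b]
N(rest) = Σ N(rest − s) over sources s of rest; N(one piece) = 1:
  size 1 → [6]=1  [7]=1  [9]=1
  size 2 → [4,6]=1  [6,7]=2  [6,9]=2  [7,9]=2  [8,9]=1
  size 3 → [4,6,7]=3  [4,6,9]=3  [5,8,9]=1  [6,7,9]=6  [6,8,9]=3  [7,8,9]=3
  size 4 → [4,6,7,9]=12  [4,6,8,9]=6  [5,6,8,9]=4  [5,7,8,9]=4  [6,7,8,9]=12
  size 5 → [3,5,7,8,9]=4  [4,5,6,8,9]=10  [4,6,7,8,9]=30  [5,6,7,8,9]=20
  size 6 → [2,3,5,7,8,9]=4  [3,5,6,7,8,9]=24  [4,5,6,7,8,9]=60
  size 7 → [1,2,3,5,7,8,9]=4  [2,3,5,6,7,8,9]=28  [3,4,5,6,7,8,9]=84
  size 8 → [1,2,3,5,6,7,8,9]=32  [2,3,4,5,6,7,8,9]=112
  first=0(b) contributes 144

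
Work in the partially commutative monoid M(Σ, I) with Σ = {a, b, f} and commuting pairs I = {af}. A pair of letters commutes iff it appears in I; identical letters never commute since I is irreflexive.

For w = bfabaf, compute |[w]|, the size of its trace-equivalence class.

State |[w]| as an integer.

#0=b has no predecessor
#1=f depends on [0:b]
#2=a depends on [0:b]
#3=b depends on [1:f, 2:a]
#4=a depends on [3:b]
#5=f depends on [3:b]
sources: [0:b]
N(rest) = Σ N(rest − s) over sources s of rest; N(one piece) = 1:
  size 1 → [4]=1  [5]=1
  size 2 → [4,5]=2
  size 3 → [3,4,5]=2
  size 4 → [1,3,4,5]=2  [2,3,4,5]=2
  first=0(b) contributes 4

4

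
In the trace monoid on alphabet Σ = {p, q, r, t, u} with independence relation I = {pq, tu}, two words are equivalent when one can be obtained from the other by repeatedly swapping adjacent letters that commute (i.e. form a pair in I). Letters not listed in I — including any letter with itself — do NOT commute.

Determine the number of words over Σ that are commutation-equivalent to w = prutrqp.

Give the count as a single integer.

piece 0:p — minimal
piece 1:r rests on {0:p}
piece 2:u rests on {1:r}
piece 3:t rests on {1:r}
piece 4:r rests on {2:u, 3:t}
piece 5:q rests on {4:r}
piece 6:p rests on {4:r}
minimal pieces: {0:p}
ways to finish when only these pieces remain (= sum over removing one remaining piece with nothing left below it):
  1 left: {5}→1  {6}→1
  2 left: {5,6}→2
  3 left: {4,5,6}→2
  4 left: {2,4,5,6}→2  {3,4,5,6}→2
  5 left: {2,3,4,5,6}→4
  placing 0:p first → 4 extensions

4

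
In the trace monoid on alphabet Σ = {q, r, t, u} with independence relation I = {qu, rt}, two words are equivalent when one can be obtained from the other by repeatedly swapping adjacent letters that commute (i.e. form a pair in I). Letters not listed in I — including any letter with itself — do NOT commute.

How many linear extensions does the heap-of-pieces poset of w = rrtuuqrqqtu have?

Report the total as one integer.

#0=r has no predecessor
#1=r depends on [0:r]
#2=t has no predecessor
#3=u depends on [1:r, 2:t]
#4=u depends on [3:u]
#5=q depends on [1:r, 2:t]
#6=r depends on [4:u, 5:q]
#7=q depends on [6:r]
#8=q depends on [7:q]
#9=t depends on [8:q]
#10=u depends on [9:t]
sources: [0:r, 2:t]
N(rest) = Σ N(rest − s) over sources s of rest; N(one piece) = 1:
  size 1 → [10]=1
  size 2 → [9,10]=1
  size 3 → [8,9,10]=1
  size 4 → [7,8,9,10]=1
  size 5 → [6,7,8,9,10]=1
  size 6 → [4,6,7,8,9,10]=1  [5,6,7,8,9,10]=1
  size 7 → [3,4,6,7,8,9,10]=1  [4,5,6,7,8,9,10]=2
  size 8 → [3,4,5,6,7,8,9,10]=3
  size 9 → [1,3,4,5,6,7,8,9,10]=3  [2,3,4,5,6,7,8,9,10]=3
  first=0(r) contributes 6
  first=2(t) contributes 3
|[w]| = 9

9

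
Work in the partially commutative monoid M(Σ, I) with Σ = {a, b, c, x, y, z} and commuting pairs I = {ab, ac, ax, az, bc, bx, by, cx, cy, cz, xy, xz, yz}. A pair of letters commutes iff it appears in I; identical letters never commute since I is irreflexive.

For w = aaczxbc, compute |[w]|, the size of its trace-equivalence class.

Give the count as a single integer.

630

drop 0:a onto floor
drop 1:a onto {0:a}
drop 2:c onto floor
drop 3:z onto floor
drop 4:x onto floor
drop 5:b onto {3:z}
drop 6:c onto {2:c}
ground layer = {0:a, 2:c, 3:z, 4:x}
drop-orders for the pieces not yet dropped (sum over which currently-grounded one goes next):
  1 to go: {1} 1  {4} 1  {5} 1  {6} 1
  2 to go: {0,1} 1  {1,4} 2  {1,5} 2  {1,6} 2  {2,6} 1  {3,5} 1  {4,5} 2  {4,6} 2  {5,6} 2
  3 to go: {0,1,4} 3  {0,1,5} 3  {0,1,6} 3  {1,2,6} 3  {1,3,5} 3  {1,4,5} 6  {1,4,6} 6  {1,5,6} 6  {2,4,6} 3  {2,5,6} 3  {3,4,5} 3  {3,5,6} 3  {4,5,6} 6
  4 to go: {0,1,2,6} 6  {0,1,3,5} 6  {0,1,4,5} 12  {0,1,4,6} 12  {0,1,5,6} 12  {1,2,4,6} 12  {1,2,5,6} 12  {1,3,4,5} 12  {1,3,5,6} 12  {1,4,5,6} 24  {2,3,5,6} 6  {2,4,5,6} 12  {3,4,5,6} 12
  5 to go: {0,1,2,4,6} 30  {0,1,2,5,6} 30  {0,1,3,4,5} 30  {0,1,3,5,6} 30  {0,1,4,5,6} 60  {1,2,3,5,6} 30  {1,2,4,5,6} 60  {1,3,4,5,6} 60  {2,3,4,5,6} 30
  if 0:a drops first: 180 orders
  if 2:c drops first: 180 orders
  if 3:z drops first: 180 orders
  if 4:x drops first: 90 orders
heap linearizations: 630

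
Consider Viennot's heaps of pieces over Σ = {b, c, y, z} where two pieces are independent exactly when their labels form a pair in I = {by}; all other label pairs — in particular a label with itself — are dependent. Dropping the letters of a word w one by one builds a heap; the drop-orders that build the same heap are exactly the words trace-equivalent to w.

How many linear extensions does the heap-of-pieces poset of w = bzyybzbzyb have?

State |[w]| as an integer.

6

drop 0:b onto floor
drop 1:z onto {0:b}
drop 2:y onto {1:z}
drop 3:y onto {2:y}
drop 4:b onto {1:z}
drop 5:z onto {3:y, 4:b}
drop 6:b onto {5:z}
drop 7:z onto {6:b}
drop 8:y onto {7:z}
drop 9:b onto {7:z}
ground layer = {0:b}
drop-orders for the pieces not yet dropped (sum over which currently-grounded one goes next):
  1 to go: {8} 1  {9} 1
  2 to go: {8,9} 2
  3 to go: {7,8,9} 2
  4 to go: {6,7,8,9} 2
  5 to go: {5,6,7,8,9} 2
  6 to go: {3,5,6,7,8,9} 2  {4,5,6,7,8,9} 2
  7 to go: {2,3,5,6,7,8,9} 2  {3,4,5,6,7,8,9} 4
  8 to go: {2,3,4,5,6,7,8,9} 6
  if 0:b drops first: 6 orders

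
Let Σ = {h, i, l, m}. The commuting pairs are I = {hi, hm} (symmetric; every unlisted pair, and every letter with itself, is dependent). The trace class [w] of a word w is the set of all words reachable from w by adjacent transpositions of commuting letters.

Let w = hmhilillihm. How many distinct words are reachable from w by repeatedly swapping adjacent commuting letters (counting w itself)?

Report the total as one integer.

0(h) covers ∅
1(m) covers ∅
2(h) covers 0:h
3(i) covers 1:m
4(l) covers 2:h, 3:i
5(i) covers 4:l
6(l) covers 5:i
7(l) covers 6:l
8(i) covers 7:l
9(h) covers 7:l
10(m) covers 8:i
floor of heap: 0:h, 1:m
completions by unplaced set U, small U first (add the entries for U minus each lowest piece of U):
  |U|=1: {9}:1  {10}:1
  |U|=2: {8,10}:1  {9,10}:2
  |U|=3: {8,9,10}:3
  |U|=4: {7,8,9,10}:3
  |U|=5: {6,7,8,9,10}:3
  |U|=6: {5,6,7,8,9,10}:3
  |U|=7: {4,5,6,7,8,9,10}:3
  |U|=8: {2,4,5,6,7,8,9,10}:3  {3,4,5,6,7,8,9,10}:3
  |U|=9: {0,2,4,5,6,7,8,9,10}:3  {1,3,4,5,6,7,8,9,10}:3  {2,3,4,5,6,7,8,9,10}:6
  start at 0(h): 9
  start at 1(m): 9
sum over floor = 18

18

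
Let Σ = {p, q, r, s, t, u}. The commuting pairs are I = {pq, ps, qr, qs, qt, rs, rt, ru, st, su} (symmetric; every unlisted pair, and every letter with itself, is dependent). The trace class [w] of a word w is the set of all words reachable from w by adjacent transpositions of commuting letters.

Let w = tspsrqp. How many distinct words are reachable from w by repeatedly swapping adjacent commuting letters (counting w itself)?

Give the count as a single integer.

0(t) covers ∅
1(s) covers ∅
2(p) covers 0:t
3(s) covers 1:s
4(r) covers 2:p
5(q) covers ∅
6(p) covers 4:r
floor of heap: 0:t, 1:s, 5:q
completions by unplaced set U, small U first (add the entries for U minus each lowest piece of U):
  |U|=1: {3}:1  {5}:1  {6}:1
  |U|=2: {1,3}:1  {3,5}:2  {3,6}:2  {4,6}:1  {5,6}:2
  |U|=3: {1,3,5}:3  {1,3,6}:3  {2,4,6}:1  {3,4,6}:3  {3,5,6}:6  {4,5,6}:3
  |U|=4: {0,2,4,6}:1  {1,3,4,6}:6  {1,3,5,6}:12  {2,3,4,6}:4  {2,4,5,6}:4  {3,4,5,6}:12
  |U|=5: {0,2,3,4,6}:5  {0,2,4,5,6}:5  {1,2,3,4,6}:10  {1,3,4,5,6}:30  {2,3,4,5,6}:20
  start at 0(t): 60
  start at 1(s): 30
  start at 5(q): 15
sum over floor = 105

105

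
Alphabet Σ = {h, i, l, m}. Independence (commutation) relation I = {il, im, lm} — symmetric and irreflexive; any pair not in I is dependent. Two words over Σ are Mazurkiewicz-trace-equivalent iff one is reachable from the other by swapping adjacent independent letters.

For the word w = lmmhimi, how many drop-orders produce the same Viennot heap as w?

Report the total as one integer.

piece 0:l — minimal
piece 1:m — minimal
piece 2:m rests on {1:m}
piece 3:h rests on {0:l, 2:m}
piece 4:i rests on {3:h}
piece 5:m rests on {3:h}
piece 6:i rests on {4:i}
minimal pieces: {0:l, 1:m}
ways to finish when only these pieces remain (= sum over removing one remaining piece with nothing left below it):
  1 left: {5}→1  {6}→1
  2 left: {4,6}→1  {5,6}→2
  3 left: {4,5,6}→3
  4 left: {3,4,5,6}→3
  5 left: {0,3,4,5,6}→3  {2,3,4,5,6}→3
  placing 0:l first → 3 extensions
  placing 1:m first → 6 extensions
total linear extensions = 9

9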